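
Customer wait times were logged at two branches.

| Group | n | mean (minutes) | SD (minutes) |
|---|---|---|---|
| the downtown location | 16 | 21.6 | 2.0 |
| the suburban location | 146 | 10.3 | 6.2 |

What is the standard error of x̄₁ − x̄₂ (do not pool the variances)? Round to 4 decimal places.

Per-group SEs: s₁/√n₁ = 2.0/√16 = 0.5000, s₂/√n₂ = 6.2/√146 = 0.5131.
Unpooled SE of the difference: √(0.25 + 0.26327161) = 0.7164.

0.7164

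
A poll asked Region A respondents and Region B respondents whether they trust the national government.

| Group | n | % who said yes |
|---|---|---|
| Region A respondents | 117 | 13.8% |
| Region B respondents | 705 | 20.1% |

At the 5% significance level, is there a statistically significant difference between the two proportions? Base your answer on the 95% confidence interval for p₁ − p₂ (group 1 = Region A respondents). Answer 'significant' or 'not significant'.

not significant

The two standard errors are √(0.1380×0.8620/117) = 0.03189 and √(0.2010×0.7990/705) = 0.01509.
Because the samples are independent, SE_diff = √(0.03189² + 0.01509²) = 0.03528.
Using z* = 1.960 for 95%, ME = 1.960 × 0.03528 = 0.06915.
p̂₁ − p̂₂ = -0.0630; interval -0.0630 ± 0.06915 gives (-0.13215, 0.00615).
The interval (-0.13215, 0.00615) contains 0, so the difference is not significant.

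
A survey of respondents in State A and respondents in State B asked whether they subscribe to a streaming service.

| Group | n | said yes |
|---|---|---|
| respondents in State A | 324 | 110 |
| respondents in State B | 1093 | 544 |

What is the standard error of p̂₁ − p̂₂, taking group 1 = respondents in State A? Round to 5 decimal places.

Sample proportions: 110/324 = 0.3395, 544/1093 = 0.4977.
Each SE is √(p̂(1−p̂)/n): √(0.3395·0.6605/324) = 0.02631 and √(0.4977·0.5023/1093) = 0.01512.
SE(p̂₁ − p̂₂) = √(SE₁² + SE₂²) = √(0.0006922161 + 0.0002286144) = 0.03035, since the two samples are independent.

0.03035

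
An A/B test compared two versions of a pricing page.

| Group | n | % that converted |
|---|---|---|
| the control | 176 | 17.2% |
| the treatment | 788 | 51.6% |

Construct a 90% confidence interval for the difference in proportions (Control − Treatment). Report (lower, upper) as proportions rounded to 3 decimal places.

(-0.399, -0.289)

SE₁ = √(p̂₁(1−p̂₁)/n₁) = √(0.1720·0.8280/176) = 0.02845; SE₂ = √(0.5160·0.4840/788) = 0.01780.
Independent samples: SE of the difference = √(SE₁² + SE₂²) = √(0.0008094025 + 0.00031684) = 0.03356.
z* for 90% confidence is 1.645, so the margin of error is 1.645 × 0.03356 = 0.05521.
Point estimate p̂₁ − p̂₂ = 0.1720 − 0.5160 = -0.3440.
-0.3440 ± 0.05521 → (-0.399, -0.289).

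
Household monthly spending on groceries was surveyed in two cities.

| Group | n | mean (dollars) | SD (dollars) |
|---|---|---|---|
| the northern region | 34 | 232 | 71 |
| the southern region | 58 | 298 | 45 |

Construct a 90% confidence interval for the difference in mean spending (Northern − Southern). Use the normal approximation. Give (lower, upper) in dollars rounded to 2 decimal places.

SE₁ = s₁/√n₁ = 71/√34 = 12.1764; SE₂ = 45/√58 = 5.9088.
Independent samples, unequal variances: SE_diff = √(SE₁² + SE₂²) = √(148.26471696 + 34.91391744) = 13.5344.
z* = 1.645, so margin of error = 1.645 × 13.5344 = 22.2641.
Difference in means = 232 − 298 = -66.0000.
-66.0000 ± 22.2641 → (-88.26, -43.74).

(-88.26, -43.74)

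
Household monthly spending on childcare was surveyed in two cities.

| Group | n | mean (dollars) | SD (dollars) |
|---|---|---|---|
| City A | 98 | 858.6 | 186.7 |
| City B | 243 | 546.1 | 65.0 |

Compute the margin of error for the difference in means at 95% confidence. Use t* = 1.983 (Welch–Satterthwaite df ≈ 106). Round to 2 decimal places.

38.30

SE₁ = s₁/√n₁ = 186.7/√98 = 18.8595; SE₂ = 65.0/√243 = 4.1698.
Independent samples, unequal variances: SE_diff = √(SE₁² + SE₂²) = √(355.68074025 + 17.38723204) = 19.3150.
t* = 1.983, so margin of error = 1.983 × 19.3150 = 38.3016.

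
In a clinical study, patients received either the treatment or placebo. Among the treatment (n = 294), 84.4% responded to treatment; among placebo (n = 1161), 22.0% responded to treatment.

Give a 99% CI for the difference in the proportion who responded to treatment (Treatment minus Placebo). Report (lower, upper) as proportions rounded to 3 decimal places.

Each SE is √(p̂(1−p̂)/n): √(0.8440·0.1560/294) = 0.02116 and √(0.2200·0.7800/1161) = 0.01216.
SE(p̂₁ − p̂₂) = √(SE₁² + SE₂²) = √(0.0004477456 + 0.0001478656) = 0.02441, since the two samples are independent.
At 99% confidence z* = 2.576; margin = 2.576 × 0.02441 = 0.06288.
The difference is 0.8440 − 0.2200 = 0.6240, so the interval is 0.6240 ± 0.06288 = (0.561, 0.687).

(0.561, 0.687)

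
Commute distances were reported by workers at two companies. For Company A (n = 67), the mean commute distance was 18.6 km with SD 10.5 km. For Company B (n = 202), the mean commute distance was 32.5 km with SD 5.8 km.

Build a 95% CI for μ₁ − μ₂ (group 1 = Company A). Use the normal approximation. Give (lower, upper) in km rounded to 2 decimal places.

Per-group SEs: s₁/√n₁ = 10.5/√67 = 1.2828, s₂/√n₂ = 5.8/√202 = 0.4081.
Unpooled SE of the difference: √(1.64557584 + 0.16654561) = 1.3462.
Margin of error = z* · SE = 1.960 × 1.3462 = 2.6386.
x̄₁ − x̄₂ = 18.6 − 32.5 = -13.9000.
CI: -13.9000 ± 2.6386 = (-16.54, -11.26).

(-16.54, -11.26)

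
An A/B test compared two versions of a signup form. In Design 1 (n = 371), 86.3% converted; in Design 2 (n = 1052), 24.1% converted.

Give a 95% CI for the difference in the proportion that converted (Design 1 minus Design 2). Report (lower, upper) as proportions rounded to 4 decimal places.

(0.5785, 0.6655)

Each SE is √(p̂(1−p̂)/n): √(0.8630·0.1370/371) = 0.01785 and √(0.2410·0.7590/1052) = 0.01319.
SE(p̂₁ − p̂₂) = √(SE₁² + SE₂²) = √(0.0003186225 + 0.0001739761) = 0.02219, since the two samples are independent.
At 95% confidence z* = 1.960; margin = 1.960 × 0.02219 = 0.04349.
The difference is 0.8630 − 0.2410 = 0.6220, so the interval is 0.6220 ± 0.04349 = (0.5785, 0.6655).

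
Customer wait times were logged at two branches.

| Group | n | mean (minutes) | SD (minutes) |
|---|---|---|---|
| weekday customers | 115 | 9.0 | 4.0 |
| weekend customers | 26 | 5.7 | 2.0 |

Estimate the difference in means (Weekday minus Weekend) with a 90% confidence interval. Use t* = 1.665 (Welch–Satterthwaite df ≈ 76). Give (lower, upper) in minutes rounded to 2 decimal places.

(2.40, 4.20)

Per-group SEs: s₁/√n₁ = 4.0/√115 = 0.3730, s₂/√n₂ = 2.0/√26 = 0.3922.
Unpooled SE of the difference: √(0.139129 + 0.15382084) = 0.5412.
Margin of error = t* · SE = 1.665 × 0.5412 = 0.9011.
x̄₁ − x̄₂ = 9.0 − 5.7 = 3.3000.
CI: 3.3000 ± 0.9011 = (2.40, 4.20).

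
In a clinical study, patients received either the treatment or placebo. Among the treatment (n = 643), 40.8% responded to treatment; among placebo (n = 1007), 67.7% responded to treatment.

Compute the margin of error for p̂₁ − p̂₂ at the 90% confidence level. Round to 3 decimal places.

SE₁ = √(p̂₁(1−p̂₁)/n₁) = √(0.4080·0.5920/643) = 0.01938; SE₂ = √(0.6770·0.3230/1007) = 0.01474.
Independent samples: SE of the difference = √(SE₁² + SE₂²) = √(0.0003755844 + 0.0002172676) = 0.02435.
z* for 90% confidence is 1.645, so the margin of error is 1.645 × 0.02435 = 0.04006.

0.040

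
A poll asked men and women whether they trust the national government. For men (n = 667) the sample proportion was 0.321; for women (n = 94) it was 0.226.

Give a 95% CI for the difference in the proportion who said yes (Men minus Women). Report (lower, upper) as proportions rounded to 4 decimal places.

(0.0033, 0.1867)

SE₁ = √(p̂₁(1−p̂₁)/n₁) = √(0.3210·0.6790/667) = 0.01808; SE₂ = √(0.2260·0.7740/94) = 0.04314.
Independent samples: SE of the difference = √(SE₁² + SE₂²) = √(0.0003268864 + 0.0018610596) = 0.04678.
z* for 95% confidence is 1.960, so the margin of error is 1.960 × 0.04678 = 0.09169.
Point estimate p̂₁ − p̂₂ = 0.3210 − 0.2260 = 0.0950.
0.0950 ± 0.09169 → (0.0033, 0.1867).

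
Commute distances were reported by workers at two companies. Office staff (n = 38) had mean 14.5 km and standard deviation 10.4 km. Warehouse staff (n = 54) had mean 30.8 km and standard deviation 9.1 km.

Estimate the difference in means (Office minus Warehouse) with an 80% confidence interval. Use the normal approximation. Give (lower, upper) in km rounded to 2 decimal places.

(-18.98, -13.62)

Standard errors of each mean: 10.4/√38 = 1.6871 and 9.1/√54 = 1.2384.
SE(x̄₁ − x̄₂) = √(1.6871² + 1.2384²) = 2.0928 for independent samples with unequal variances.
With z* = 1.282, the margin is 1.282 × 2.0928 = 2.6830.
x̄₁ − x̄₂ = 14.5 − 30.8 = -16.3000; the interval is -16.3000 ± 2.6830 = (-18.98, -13.62).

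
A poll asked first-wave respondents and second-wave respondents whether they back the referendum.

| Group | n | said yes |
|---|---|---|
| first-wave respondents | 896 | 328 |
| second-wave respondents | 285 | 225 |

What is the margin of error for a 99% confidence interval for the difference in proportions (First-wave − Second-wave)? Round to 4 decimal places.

p̂₁ = 328/896 = 0.3661 and p̂₂ = 225/285 = 0.7895.
SE₁ = √(p̂₁(1−p̂₁)/n₁) = √(0.3661·0.6339/896) = 0.01609; SE₂ = √(0.7895·0.2105/285) = 0.02415.
Independent samples: SE of the difference = √(SE₁² + SE₂²) = √(0.0002588881 + 0.0005832225) = 0.02902.
z* for 99% confidence is 2.576, so the margin of error is 2.576 × 0.02902 = 0.07476.

0.0748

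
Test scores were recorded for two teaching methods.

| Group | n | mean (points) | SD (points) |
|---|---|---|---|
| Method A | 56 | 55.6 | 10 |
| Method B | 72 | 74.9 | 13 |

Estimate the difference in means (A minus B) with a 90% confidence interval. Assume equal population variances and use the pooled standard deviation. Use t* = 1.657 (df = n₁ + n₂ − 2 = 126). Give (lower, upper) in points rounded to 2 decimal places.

(-22.78, -15.82)

Pooled variance s_p² = [55·10² + 71·13²] / (56+72−2) = 138.8810, so s_p = 11.7848.
SE_diff = s_p·√(1/n₁ + 1/n₂) = 11.7848·√(1/56 + 1/72) = 2.0997.
t* = 1.657; margin = 1.657 × 2.0997 = 3.4792.
Difference = 55.6 − 74.9 = -19.3000.
-19.3000 ± 3.4792 → (-22.78, -15.82).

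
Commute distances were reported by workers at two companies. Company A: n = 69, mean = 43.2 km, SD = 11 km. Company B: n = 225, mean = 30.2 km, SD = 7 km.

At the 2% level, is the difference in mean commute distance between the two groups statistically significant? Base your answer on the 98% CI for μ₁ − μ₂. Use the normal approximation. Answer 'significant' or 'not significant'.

significant

Standard errors of each mean: 11/√69 = 1.3242 and 7/√225 = 0.4667.
SE(x̄₁ − x̄₂) = √(1.3242² + 0.4667²) = 1.4040 for independent samples with unequal variances.
With z* = 2.326, the margin is 2.326 × 1.4040 = 3.2657.
x̄₁ − x̄₂ = 43.2 − 30.2 = 13.0000; the interval is 13.0000 ± 3.2657 = (9.7343, 16.2657).
The interval (9.7343, 16.2657) does not contain 0, so the difference is significant.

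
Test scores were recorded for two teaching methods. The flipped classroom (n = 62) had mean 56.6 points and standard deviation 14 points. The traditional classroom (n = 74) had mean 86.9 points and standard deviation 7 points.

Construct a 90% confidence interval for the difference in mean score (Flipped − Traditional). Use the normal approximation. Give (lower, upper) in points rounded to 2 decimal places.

Standard errors of each mean: 14/√62 = 1.7780 and 7/√74 = 0.8137.
SE(x̄₁ − x̄₂) = √(1.7780² + 0.8137²) = 1.9553 for independent samples with unequal variances.
With z* = 1.645, the margin is 1.645 × 1.9553 = 3.2165.
x̄₁ − x̄₂ = 56.6 − 86.9 = -30.3000; the interval is -30.3000 ± 3.2165 = (-33.52, -27.08).

(-33.52, -27.08)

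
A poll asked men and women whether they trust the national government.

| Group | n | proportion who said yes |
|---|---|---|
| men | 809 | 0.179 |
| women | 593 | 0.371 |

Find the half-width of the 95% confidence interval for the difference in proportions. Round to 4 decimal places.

SE₁ = √(p̂₁(1−p̂₁)/n₁) = √(0.1790·0.8210/809) = 0.01348; SE₂ = √(0.3710·0.6290/593) = 0.01984.
Independent samples: SE of the difference = √(SE₁² + SE₂²) = √(0.0001817104 + 0.0003936256) = 0.02399.
z* for 95% confidence is 1.960, so the margin of error is 1.960 × 0.02399 = 0.04702.

0.0470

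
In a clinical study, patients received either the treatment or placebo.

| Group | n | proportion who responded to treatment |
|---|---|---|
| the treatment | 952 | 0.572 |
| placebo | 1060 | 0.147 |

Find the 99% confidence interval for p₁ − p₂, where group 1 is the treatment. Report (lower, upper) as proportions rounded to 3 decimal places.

(0.375, 0.475)

SE₁ = √(p̂₁(1−p̂₁)/n₁) = √(0.5720·0.4280/952) = 0.01604; SE₂ = √(0.1470·0.8530/1060) = 0.01088.
Independent samples: SE of the difference = √(SE₁² + SE₂²) = √(0.0002572816 + 0.0001183744) = 0.01938.
z* for 99% confidence is 2.576, so the margin of error is 2.576 × 0.01938 = 0.04992.
Point estimate p̂₁ − p̂₂ = 0.5720 − 0.1470 = 0.4250.
0.4250 ± 0.04992 → (0.375, 0.475).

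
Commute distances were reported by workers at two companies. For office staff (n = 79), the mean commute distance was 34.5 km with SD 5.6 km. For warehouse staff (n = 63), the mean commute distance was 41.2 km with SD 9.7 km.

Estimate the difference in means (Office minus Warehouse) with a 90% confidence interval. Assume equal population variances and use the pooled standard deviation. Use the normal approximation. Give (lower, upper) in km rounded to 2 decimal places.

s_p = √[((n₁−1)s₁² + (n₂−1)s₂²)/(n₁+n₂−2)] = √[(78·5.6² + 62·9.7²)/140] = 7.6903.
SE = 7.6903·√(1/79 + 1/63) = 1.2990.
With z* = 1.645, margin = 1.645 × 1.2990 = 2.1369.
x̄₁ − x̄₂ = 34.5 − 41.2 = -6.7000; interval -6.7000 ± 2.1369 = (-8.84, -4.56).

(-8.84, -4.56)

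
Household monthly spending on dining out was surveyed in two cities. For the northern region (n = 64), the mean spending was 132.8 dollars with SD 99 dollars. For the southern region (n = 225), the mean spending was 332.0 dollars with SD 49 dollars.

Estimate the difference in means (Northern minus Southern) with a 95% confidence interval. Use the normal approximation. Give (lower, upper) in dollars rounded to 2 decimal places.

Standard errors of each mean: 99/√64 = 12.3750 and 49/√225 = 3.2667.
SE(x̄₁ − x̄₂) = √(12.3750² + 3.2667²) = 12.7989 for independent samples with unequal variances.
With z* = 1.960, the margin is 1.960 × 12.7989 = 25.0858.
x̄₁ − x̄₂ = 132.8 − 332.0 = -199.2000; the interval is -199.2000 ± 25.0858 = (-224.29, -174.11).

(-224.29, -174.11)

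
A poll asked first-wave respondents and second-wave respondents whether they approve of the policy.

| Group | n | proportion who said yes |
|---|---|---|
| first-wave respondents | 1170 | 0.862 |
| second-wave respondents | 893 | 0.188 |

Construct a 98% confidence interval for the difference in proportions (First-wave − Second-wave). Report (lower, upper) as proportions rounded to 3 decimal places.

(0.636, 0.712)

SE₁ = √(p̂₁(1−p̂₁)/n₁) = √(0.8620·0.1380/1170) = 0.01008; SE₂ = √(0.1880·0.8120/893) = 0.01307.
Independent samples: SE of the difference = √(SE₁² + SE₂²) = √(0.0001016064 + 0.0001708249) = 0.01651.
z* for 98% confidence is 2.326, so the margin of error is 2.326 × 0.01651 = 0.03840.
Point estimate p̂₁ − p̂₂ = 0.8620 − 0.1880 = 0.6740.
0.6740 ± 0.03840 → (0.636, 0.712).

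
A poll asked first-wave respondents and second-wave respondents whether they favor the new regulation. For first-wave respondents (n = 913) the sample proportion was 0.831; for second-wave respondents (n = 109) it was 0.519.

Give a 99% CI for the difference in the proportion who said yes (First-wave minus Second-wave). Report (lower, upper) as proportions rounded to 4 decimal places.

(0.1846, 0.4394)

Each SE is √(p̂(1−p̂)/n): √(0.8310·0.1690/913) = 0.01240 and √(0.5190·0.4810/109) = 0.04786.
SE(p̂₁ − p̂₂) = √(SE₁² + SE₂²) = √(0.00015376 + 0.0022905796) = 0.04944, since the two samples are independent.
At 99% confidence z* = 2.576; margin = 2.576 × 0.04944 = 0.12736.
The difference is 0.8310 − 0.5190 = 0.3120, so the interval is 0.3120 ± 0.12736 = (0.1846, 0.4394).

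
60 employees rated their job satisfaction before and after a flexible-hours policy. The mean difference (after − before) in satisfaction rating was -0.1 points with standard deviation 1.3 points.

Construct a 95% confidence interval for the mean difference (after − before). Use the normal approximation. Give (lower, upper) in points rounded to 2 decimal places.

This is a matched-pairs design, so SE = s_d/√n = 1.3/√60 = 0.1678.
Margin = 1.960 × 0.1678 = 0.3289; the interval is -0.1 ± 0.3289 = (-0.43, 0.23).

(-0.43, 0.23)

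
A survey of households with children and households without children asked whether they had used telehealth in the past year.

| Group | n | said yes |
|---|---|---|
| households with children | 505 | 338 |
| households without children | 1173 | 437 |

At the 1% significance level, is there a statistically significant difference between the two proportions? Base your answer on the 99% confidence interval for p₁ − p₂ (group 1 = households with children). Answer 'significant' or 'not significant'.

significant

First, p̂₁ = 338/505 = 0.6693; p̂₂ = 437/1173 = 0.3725.
The two standard errors are √(0.6693×0.3307/505) = 0.02094 and √(0.3725×0.6275/1173) = 0.01412.
Because the samples are independent, SE_diff = √(0.02094² + 0.01412²) = 0.02526.
Using z* = 2.576 for 99%, ME = 2.576 × 0.02526 = 0.06507.
p̂₁ − p̂₂ = 0.2968; interval 0.2968 ± 0.06507 gives (0.23173, 0.36187).
The interval (0.23173, 0.36187) does not contain 0, so the difference is significant.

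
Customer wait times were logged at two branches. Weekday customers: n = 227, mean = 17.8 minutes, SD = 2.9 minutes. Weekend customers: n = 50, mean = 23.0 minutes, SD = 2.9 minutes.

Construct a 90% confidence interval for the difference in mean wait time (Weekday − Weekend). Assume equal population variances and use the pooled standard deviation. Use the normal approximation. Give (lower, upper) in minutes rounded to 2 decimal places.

Pooled variance s_p² = [226·2.9² + 49·2.9²] / (227+50−2) = 8.4100, so s_p = 2.9000.
SE_diff = s_p·√(1/n₁ + 1/n₂) = 2.9000·√(1/227 + 1/50) = 0.4530.
z* = 1.645; margin = 1.645 × 0.4530 = 0.7452.
Difference = 17.8 − 23.0 = -5.2000.
-5.2000 ± 0.7452 → (-5.95, -4.45).

(-5.95, -4.45)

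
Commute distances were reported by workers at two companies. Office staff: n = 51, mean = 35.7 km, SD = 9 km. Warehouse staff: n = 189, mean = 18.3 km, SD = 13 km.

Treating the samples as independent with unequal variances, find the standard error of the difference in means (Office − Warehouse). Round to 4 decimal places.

1.5756

Standard errors of each mean: 9/√51 = 1.2603 and 13/√189 = 0.9456.
SE(x̄₁ − x̄₂) = √(1.2603² + 0.9456²) = 1.5756 for independent samples with unequal variances.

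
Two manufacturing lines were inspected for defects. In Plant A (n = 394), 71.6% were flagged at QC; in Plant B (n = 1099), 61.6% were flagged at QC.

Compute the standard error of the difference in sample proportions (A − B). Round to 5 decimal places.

0.02704

SE₁ = √(p̂₁(1−p̂₁)/n₁) = √(0.7160·0.2840/394) = 0.02272; SE₂ = √(0.6160·0.3840/1099) = 0.01467.
Independent samples: SE of the difference = √(SE₁² + SE₂²) = √(0.0005161984 + 0.0002152089) = 0.02704.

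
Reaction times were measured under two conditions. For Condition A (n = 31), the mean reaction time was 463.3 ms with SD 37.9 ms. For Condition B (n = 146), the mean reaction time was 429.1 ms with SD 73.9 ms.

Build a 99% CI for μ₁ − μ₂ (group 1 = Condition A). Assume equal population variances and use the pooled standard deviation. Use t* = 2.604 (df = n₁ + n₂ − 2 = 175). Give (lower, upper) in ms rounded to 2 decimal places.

Pooled variance s_p² = [30·37.9² + 145·73.9²] / (31+146−2) = 4771.2443, so s_p = 69.0742.
SE_diff = s_p·√(1/n₁ + 1/n₂) = 69.0742·√(1/31 + 1/146) = 13.6598.
t* = 2.604; margin = 2.604 × 13.6598 = 35.5701.
Difference = 463.3 − 429.1 = 34.2000.
34.2000 ± 35.5701 → (-1.37, 69.77).

(-1.37, 69.77)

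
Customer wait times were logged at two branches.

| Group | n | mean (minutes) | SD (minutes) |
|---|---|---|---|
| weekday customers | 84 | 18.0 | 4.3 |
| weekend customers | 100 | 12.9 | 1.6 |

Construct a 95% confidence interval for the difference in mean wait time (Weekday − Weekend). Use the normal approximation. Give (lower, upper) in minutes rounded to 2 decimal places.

(4.13, 6.07)

Standard errors of each mean: 4.3/√84 = 0.4692 and 1.6/√100 = 0.1600.
SE(x̄₁ − x̄₂) = √(0.4692² + 0.1600²) = 0.4957 for independent samples with unequal variances.
With z* = 1.960, the margin is 1.960 × 0.4957 = 0.9716.
x̄₁ − x̄₂ = 18.0 − 12.9 = 5.1000; the interval is 5.1000 ± 0.9716 = (4.13, 6.07).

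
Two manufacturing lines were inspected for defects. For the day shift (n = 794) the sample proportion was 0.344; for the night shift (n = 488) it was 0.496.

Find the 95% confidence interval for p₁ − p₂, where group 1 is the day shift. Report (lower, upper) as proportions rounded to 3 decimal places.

(-0.207, -0.097)

Each SE is √(p̂(1−p̂)/n): √(0.3440·0.6560/794) = 0.01686 and √(0.4960·0.5040/488) = 0.02263.
SE(p̂₁ − p̂₂) = √(SE₁² + SE₂²) = √(0.0002842596 + 0.0005121169) = 0.02822, since the two samples are independent.
At 95% confidence z* = 1.960; margin = 1.960 × 0.02822 = 0.05531.
The difference is 0.3440 − 0.4960 = -0.1520, so the interval is -0.1520 ± 0.05531 = (-0.207, -0.097).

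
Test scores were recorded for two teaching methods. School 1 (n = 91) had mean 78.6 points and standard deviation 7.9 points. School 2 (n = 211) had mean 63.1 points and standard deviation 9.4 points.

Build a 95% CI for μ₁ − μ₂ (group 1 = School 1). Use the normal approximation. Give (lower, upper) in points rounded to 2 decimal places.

Standard errors of each mean: 7.9/√91 = 0.8281 and 9.4/√211 = 0.6471.
SE(x̄₁ − x̄₂) = √(0.8281² + 0.6471²) = 1.0509 for independent samples with unequal variances.
With z* = 1.960, the margin is 1.960 × 1.0509 = 2.0598.
x̄₁ − x̄₂ = 78.6 − 63.1 = 15.5000; the interval is 15.5000 ± 2.0598 = (13.44, 17.56).

(13.44, 17.56)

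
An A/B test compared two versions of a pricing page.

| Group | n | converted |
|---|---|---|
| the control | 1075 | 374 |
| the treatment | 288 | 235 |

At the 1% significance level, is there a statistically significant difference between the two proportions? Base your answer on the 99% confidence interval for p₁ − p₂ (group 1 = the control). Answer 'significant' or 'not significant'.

significant

Sample proportions: 374/1075 = 0.3479, 235/288 = 0.8160.
Each SE is √(p̂(1−p̂)/n): √(0.3479·0.6521/1075) = 0.01453 and √(0.8160·0.1840/288) = 0.02283.
SE(p̂₁ − p̂₂) = √(SE₁² + SE₂²) = √(0.0002111209 + 0.0005212089) = 0.02706, since the two samples are independent.
At 99% confidence z* = 2.576; margin = 2.576 × 0.02706 = 0.06971.
The difference is 0.3479 − 0.8160 = -0.4681, so the interval is -0.4681 ± 0.06971 = (-0.53781, -0.39839).
The interval (-0.53781, -0.39839) does not contain 0, so the difference is significant.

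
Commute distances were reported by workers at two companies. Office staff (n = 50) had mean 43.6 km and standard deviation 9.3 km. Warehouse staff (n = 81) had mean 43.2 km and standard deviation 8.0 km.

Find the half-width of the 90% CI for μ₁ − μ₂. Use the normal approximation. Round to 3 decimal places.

2.611

Per-group SEs: s₁/√n₁ = 9.3/√50 = 1.3152, s₂/√n₂ = 8.0/√81 = 0.8889.
Unpooled SE of the difference: √(1.72975104 + 0.79014321) = 1.5874.
Margin of error = z* · SE = 1.645 × 1.5874 = 2.6113.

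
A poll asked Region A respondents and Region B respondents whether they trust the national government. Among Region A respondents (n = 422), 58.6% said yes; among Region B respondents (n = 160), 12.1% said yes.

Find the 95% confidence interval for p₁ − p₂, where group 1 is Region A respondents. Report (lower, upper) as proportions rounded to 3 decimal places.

(0.396, 0.534)

Each SE is √(p̂(1−p̂)/n): √(0.5860·0.4140/422) = 0.02398 and √(0.1210·0.8790/160) = 0.02578.
SE(p̂₁ − p̂₂) = √(SE₁² + SE₂²) = √(0.0005750404 + 0.0006646084) = 0.03521, since the two samples are independent.
At 95% confidence z* = 1.960; margin = 1.960 × 0.03521 = 0.06901.
The difference is 0.5860 − 0.1210 = 0.4650, so the interval is 0.4650 ± 0.06901 = (0.396, 0.534).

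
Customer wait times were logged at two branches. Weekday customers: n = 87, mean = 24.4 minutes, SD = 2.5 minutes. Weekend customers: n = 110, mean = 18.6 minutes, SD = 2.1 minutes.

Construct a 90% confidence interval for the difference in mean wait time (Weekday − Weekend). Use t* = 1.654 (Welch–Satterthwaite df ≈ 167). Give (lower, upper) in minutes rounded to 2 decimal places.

(5.25, 6.35)

SE₁ = s₁/√n₁ = 2.5/√87 = 0.2680; SE₂ = 2.1/√110 = 0.2002.
Independent samples, unequal variances: SE_diff = √(SE₁² + SE₂²) = √(0.071824 + 0.04008004) = 0.3345.
t* = 1.654, so margin of error = 1.654 × 0.3345 = 0.5533.
Difference in means = 24.4 − 18.6 = 5.8000.
5.8000 ± 0.5533 → (5.25, 6.35).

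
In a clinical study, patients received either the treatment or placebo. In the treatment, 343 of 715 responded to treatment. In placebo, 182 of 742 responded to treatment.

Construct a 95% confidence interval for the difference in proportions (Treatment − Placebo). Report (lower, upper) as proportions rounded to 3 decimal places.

(0.186, 0.282)

p̂₁ = 343/715 = 0.4797 and p̂₂ = 182/742 = 0.2453.
SE₁ = √(p̂₁(1−p̂₁)/n₁) = √(0.4797·0.5203/715) = 0.01868; SE₂ = √(0.2453·0.7547/742) = 0.01580.
Independent samples: SE of the difference = √(SE₁² + SE₂²) = √(0.0003489424 + 0.00024964) = 0.02447.
z* for 95% confidence is 1.960, so the margin of error is 1.960 × 0.02447 = 0.04796.
Point estimate p̂₁ − p̂₂ = 0.4797 − 0.2453 = 0.2344.
0.2344 ± 0.04796 → (0.186, 0.282).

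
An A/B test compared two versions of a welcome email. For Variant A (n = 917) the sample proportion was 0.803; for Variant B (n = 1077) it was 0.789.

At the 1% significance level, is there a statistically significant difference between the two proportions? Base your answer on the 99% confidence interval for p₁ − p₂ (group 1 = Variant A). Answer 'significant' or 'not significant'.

The two standard errors are √(0.8030×0.1970/917) = 0.01313 and √(0.7890×0.2110/1077) = 0.01243.
Because the samples are independent, SE_diff = √(0.01313² + 0.01243²) = 0.01808.
Using z* = 2.576 for 99%, ME = 2.576 × 0.01808 = 0.04657.
p̂₁ − p̂₂ = 0.0140; interval 0.0140 ± 0.04657 gives (-0.03257, 0.06057).
The interval (-0.03257, 0.06057) contains 0, so the difference is not significant.

not significant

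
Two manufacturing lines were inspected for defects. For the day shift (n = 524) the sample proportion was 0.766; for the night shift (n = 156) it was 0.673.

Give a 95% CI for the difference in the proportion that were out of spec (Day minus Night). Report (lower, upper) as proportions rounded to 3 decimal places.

(0.011, 0.175)

The two standard errors are √(0.7660×0.2340/524) = 0.01850 and √(0.6730×0.3270/156) = 0.03756.
Because the samples are independent, SE_diff = √(0.01850² + 0.03756²) = 0.04187.
Using z* = 1.960 for 95%, ME = 1.960 × 0.04187 = 0.08207.
p̂₁ − p̂₂ = 0.0930; interval 0.0930 ± 0.08207 gives (0.011, 0.175).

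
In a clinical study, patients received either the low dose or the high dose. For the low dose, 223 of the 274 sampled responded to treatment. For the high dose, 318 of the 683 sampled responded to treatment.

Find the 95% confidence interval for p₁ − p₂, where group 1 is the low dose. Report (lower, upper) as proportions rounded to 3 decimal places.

p̂₁ = 223/274 = 0.8139 and p̂₂ = 318/683 = 0.4656.
SE₁ = √(p̂₁(1−p̂₁)/n₁) = √(0.8139·0.1861/274) = 0.02351; SE₂ = √(0.4656·0.5344/683) = 0.01909.
Independent samples: SE of the difference = √(SE₁² + SE₂²) = √(0.0005527201 + 0.0003644281) = 0.03028.
z* for 95% confidence is 1.960, so the margin of error is 1.960 × 0.03028 = 0.05935.
Point estimate p̂₁ − p̂₂ = 0.8139 − 0.4656 = 0.3483.
0.3483 ± 0.05935 → (0.289, 0.408).

(0.289, 0.408)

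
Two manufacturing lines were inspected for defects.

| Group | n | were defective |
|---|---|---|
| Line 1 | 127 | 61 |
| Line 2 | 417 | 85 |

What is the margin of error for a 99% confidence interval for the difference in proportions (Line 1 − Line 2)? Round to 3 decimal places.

0.125

p̂₁ = 61/127 = 0.4803 and p̂₂ = 85/417 = 0.2038.
SE₁ = √(p̂₁(1−p̂₁)/n₁) = √(0.4803·0.5197/127) = 0.04433; SE₂ = √(0.2038·0.7962/417) = 0.01973.
Independent samples: SE of the difference = √(SE₁² + SE₂²) = √(0.0019651489 + 0.0003892729) = 0.04852.
z* for 99% confidence is 2.576, so the margin of error is 2.576 × 0.04852 = 0.12499.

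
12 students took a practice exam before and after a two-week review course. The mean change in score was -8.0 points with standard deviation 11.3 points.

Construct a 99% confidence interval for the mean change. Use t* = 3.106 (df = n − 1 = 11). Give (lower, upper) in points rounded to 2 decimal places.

This is a matched-pairs design, so SE = s_d/√n = 11.3/√12 = 3.2620.
Margin = 3.106 × 3.2620 = 10.1318; the interval is -8.0 ± 10.1318 = (-18.13, 2.13).

(-18.13, 2.13)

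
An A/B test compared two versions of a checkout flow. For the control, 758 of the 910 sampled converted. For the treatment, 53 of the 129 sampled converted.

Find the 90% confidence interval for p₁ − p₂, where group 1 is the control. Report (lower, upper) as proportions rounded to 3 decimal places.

p̂₁ = 758/910 = 0.8330 and p̂₂ = 53/129 = 0.4109.
SE₁ = √(p̂₁(1−p̂₁)/n₁) = √(0.8330·0.1670/910) = 0.01236; SE₂ = √(0.4109·0.5891/129) = 0.04332.
Independent samples: SE of the difference = √(SE₁² + SE₂²) = √(0.0001527696 + 0.0018766224) = 0.04505.
z* for 90% confidence is 1.645, so the margin of error is 1.645 × 0.04505 = 0.07411.
Point estimate p̂₁ − p̂₂ = 0.8330 − 0.4109 = 0.4221.
0.4221 ± 0.07411 → (0.348, 0.496).

(0.348, 0.496)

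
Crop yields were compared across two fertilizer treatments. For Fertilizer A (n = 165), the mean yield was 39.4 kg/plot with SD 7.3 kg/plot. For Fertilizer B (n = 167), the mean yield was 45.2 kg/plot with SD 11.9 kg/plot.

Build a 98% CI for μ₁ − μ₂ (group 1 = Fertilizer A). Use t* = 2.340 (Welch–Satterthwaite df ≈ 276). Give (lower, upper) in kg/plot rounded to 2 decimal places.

(-8.33, -3.27)

Per-group SEs: s₁/√n₁ = 7.3/√165 = 0.5683, s₂/√n₂ = 11.9/√167 = 0.9208.
Unpooled SE of the difference: √(0.32296489 + 0.84787264) = 1.0821.
Margin of error = t* · SE = 2.340 × 1.0821 = 2.5321.
x̄₁ − x̄₂ = 39.4 − 45.2 = -5.8000.
CI: -5.8000 ± 2.5321 = (-8.33, -3.27).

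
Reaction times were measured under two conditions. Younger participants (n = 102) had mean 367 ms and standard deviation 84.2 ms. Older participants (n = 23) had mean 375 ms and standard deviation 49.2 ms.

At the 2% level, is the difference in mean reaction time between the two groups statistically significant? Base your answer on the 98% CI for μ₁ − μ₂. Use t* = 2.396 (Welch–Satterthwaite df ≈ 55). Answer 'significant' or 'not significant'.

Standard errors of each mean: 84.2/√102 = 8.3370 and 49.2/√23 = 10.2589.
SE(x̄₁ − x̄₂) = √(8.3370² + 10.2589²) = 13.2193 for independent samples with unequal variances.
With t* = 2.396, the margin is 2.396 × 13.2193 = 31.6734.
x̄₁ − x̄₂ = 367 − 375 = -8.0000; the interval is -8.0000 ± 31.6734 = (-39.6734, 23.6734).
The interval (-39.6734, 23.6734) contains 0, so the difference is not significant.

not significant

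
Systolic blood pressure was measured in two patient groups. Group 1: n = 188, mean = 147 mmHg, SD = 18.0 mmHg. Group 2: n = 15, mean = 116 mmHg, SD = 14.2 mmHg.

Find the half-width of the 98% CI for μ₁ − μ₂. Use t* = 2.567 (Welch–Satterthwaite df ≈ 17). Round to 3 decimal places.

9.997

Standard errors of each mean: 18.0/√188 = 1.3128 and 14.2/√15 = 3.6664.
SE(x̄₁ − x̄₂) = √(1.3128² + 3.6664²) = 3.8943 for independent samples with unequal variances.
With t* = 2.567, the margin is 2.567 × 3.8943 = 9.9967.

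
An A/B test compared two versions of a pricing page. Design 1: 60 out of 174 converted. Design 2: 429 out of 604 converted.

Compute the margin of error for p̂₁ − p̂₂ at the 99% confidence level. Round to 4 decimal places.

Sample proportions: 60/174 = 0.3448, 429/604 = 0.7103.
Each SE is √(p̂(1−p̂)/n): √(0.3448·0.6552/174) = 0.03603 and √(0.7103·0.2897/604) = 0.01846.
SE(p̂₁ − p̂₂) = √(SE₁² + SE₂²) = √(0.0012981609 + 0.0003407716) = 0.04048, since the two samples are independent.
At 99% confidence z* = 2.576; margin = 2.576 × 0.04048 = 0.10428.

0.1043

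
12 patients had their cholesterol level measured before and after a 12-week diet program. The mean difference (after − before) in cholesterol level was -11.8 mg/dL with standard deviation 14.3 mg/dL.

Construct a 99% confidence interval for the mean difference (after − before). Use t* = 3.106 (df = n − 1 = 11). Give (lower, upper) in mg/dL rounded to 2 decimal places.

(-24.62, 1.02)

Paired design: SE = s_d/√n = 14.3/√12 = 4.1281.
t* = 3.106; margin of error = 3.106 × 4.1281 = 12.8219.
-11.8 ± 12.8219 → (-24.62, 1.02).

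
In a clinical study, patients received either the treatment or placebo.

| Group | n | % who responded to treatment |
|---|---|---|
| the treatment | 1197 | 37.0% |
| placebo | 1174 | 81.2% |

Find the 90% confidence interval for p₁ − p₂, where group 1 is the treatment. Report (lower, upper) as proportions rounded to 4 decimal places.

Each SE is √(p̂(1−p̂)/n): √(0.3700·0.6300/1197) = 0.01395 and √(0.8120·0.1880/1174) = 0.01140.
SE(p̂₁ − p̂₂) = √(SE₁² + SE₂²) = √(0.0001946025 + 0.00012996) = 0.01802, since the two samples are independent.
At 90% confidence z* = 1.645; margin = 1.645 × 0.01802 = 0.02964.
The difference is 0.3700 − 0.8120 = -0.4420, so the interval is -0.4420 ± 0.02964 = (-0.4716, -0.4124).

(-0.4716, -0.4124)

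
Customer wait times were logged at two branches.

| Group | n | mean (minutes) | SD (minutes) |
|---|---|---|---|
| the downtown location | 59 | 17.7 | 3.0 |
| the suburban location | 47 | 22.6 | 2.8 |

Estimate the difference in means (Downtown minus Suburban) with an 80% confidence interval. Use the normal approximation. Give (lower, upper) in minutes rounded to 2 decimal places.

SE₁ = s₁/√n₁ = 3.0/√59 = 0.3906; SE₂ = 2.8/√47 = 0.4084.
Independent samples, unequal variances: SE_diff = √(SE₁² + SE₂²) = √(0.15256836 + 0.16679056) = 0.5651.
z* = 1.282, so margin of error = 1.282 × 0.5651 = 0.7245.
Difference in means = 17.7 − 22.6 = -4.9000.
-4.9000 ± 0.7245 → (-5.62, -4.18).

(-5.62, -4.18)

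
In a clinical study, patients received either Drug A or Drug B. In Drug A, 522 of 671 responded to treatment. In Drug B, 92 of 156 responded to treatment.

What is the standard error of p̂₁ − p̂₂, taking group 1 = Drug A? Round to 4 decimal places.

Sample proportions: 522/671 = 0.7779, 92/156 = 0.5897.
Each SE is √(p̂(1−p̂)/n): √(0.7779·0.2221/671) = 0.01605 and √(0.5897·0.4103/156) = 0.03938.
SE(p̂₁ − p̂₂) = √(SE₁² + SE₂²) = √(0.0002576025 + 0.0015507844) = 0.04253, since the two samples are independent.

0.0425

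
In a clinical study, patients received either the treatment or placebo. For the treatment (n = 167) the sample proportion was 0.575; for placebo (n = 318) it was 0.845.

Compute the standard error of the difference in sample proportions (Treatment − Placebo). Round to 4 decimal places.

0.0433

Each SE is √(p̂(1−p̂)/n): √(0.5750·0.4250/167) = 0.03825 and √(0.8450·0.1550/318) = 0.02029.
SE(p̂₁ − p̂₂) = √(SE₁² + SE₂²) = √(0.0014630625 + 0.0004116841) = 0.04330, since the two samples are independent.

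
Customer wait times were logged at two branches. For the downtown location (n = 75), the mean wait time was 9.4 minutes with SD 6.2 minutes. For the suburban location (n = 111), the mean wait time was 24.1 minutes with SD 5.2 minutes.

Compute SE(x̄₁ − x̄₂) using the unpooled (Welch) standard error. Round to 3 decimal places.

0.870

SE₁ = s₁/√n₁ = 6.2/√75 = 0.7159; SE₂ = 5.2/√111 = 0.4936.
Independent samples, unequal variances: SE_diff = √(SE₁² + SE₂²) = √(0.51251281 + 0.24364096) = 0.8696.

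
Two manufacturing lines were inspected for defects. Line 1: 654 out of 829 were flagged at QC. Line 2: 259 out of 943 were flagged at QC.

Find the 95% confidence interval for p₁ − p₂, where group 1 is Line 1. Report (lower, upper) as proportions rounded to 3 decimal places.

(0.474, 0.554)

p̂₁ = 654/829 = 0.7889 and p̂₂ = 259/943 = 0.2747.
SE₁ = √(p̂₁(1−p̂₁)/n₁) = √(0.7889·0.2111/829) = 0.01417; SE₂ = √(0.2747·0.7253/943) = 0.01454.
Independent samples: SE of the difference = √(SE₁² + SE₂²) = √(0.0002007889 + 0.0002114116) = 0.02030.
z* for 95% confidence is 1.960, so the margin of error is 1.960 × 0.02030 = 0.03979.
Point estimate p̂₁ − p̂₂ = 0.7889 − 0.2747 = 0.5142.
0.5142 ± 0.03979 → (0.474, 0.554).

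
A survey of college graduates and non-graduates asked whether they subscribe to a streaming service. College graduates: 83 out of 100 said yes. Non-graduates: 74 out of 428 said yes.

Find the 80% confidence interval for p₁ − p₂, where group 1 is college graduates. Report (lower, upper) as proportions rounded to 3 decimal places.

(0.604, 0.711)

First, p̂₁ = 83/100 = 0.8300; p̂₂ = 74/428 = 0.1729.
The two standard errors are √(0.8300×0.1700/100) = 0.03756 and √(0.1729×0.8271/428) = 0.01828.
Because the samples are independent, SE_diff = √(0.03756² + 0.01828²) = 0.04177.
Using z* = 1.282 for 80%, ME = 1.282 × 0.04177 = 0.05355.
p̂₁ − p̂₂ = 0.6571; interval 0.6571 ± 0.05355 gives (0.604, 0.711).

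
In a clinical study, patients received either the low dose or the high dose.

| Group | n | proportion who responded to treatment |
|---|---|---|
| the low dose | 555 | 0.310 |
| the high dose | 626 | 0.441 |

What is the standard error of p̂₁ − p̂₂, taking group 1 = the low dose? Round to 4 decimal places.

The two standard errors are √(0.3100×0.6900/555) = 0.01963 and √(0.4410×0.5590/626) = 0.01984.
Because the samples are independent, SE_diff = √(0.01963² + 0.01984²) = 0.02791.

0.0279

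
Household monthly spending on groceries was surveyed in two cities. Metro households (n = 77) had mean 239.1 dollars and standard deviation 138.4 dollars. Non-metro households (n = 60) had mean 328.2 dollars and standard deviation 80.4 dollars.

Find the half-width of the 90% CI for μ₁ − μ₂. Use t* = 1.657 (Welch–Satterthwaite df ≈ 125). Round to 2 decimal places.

31.29

Standard errors of each mean: 138.4/√77 = 15.7721 and 80.4/√60 = 10.3796.
SE(x̄₁ − x̄₂) = √(15.7721² + 10.3796²) = 18.8811 for independent samples with unequal variances.
With t* = 1.657, the margin is 1.657 × 18.8811 = 31.2860.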